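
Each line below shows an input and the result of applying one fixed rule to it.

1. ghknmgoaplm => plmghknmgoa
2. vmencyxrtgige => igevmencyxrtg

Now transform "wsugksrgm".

rgmwsugks

The rule is to move the last 3 characters to the front (rotate right by 3).
On "wsugksrgm" that produces "rgmwsugks".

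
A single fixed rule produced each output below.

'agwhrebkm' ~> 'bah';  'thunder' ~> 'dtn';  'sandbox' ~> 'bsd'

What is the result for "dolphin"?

hdp

The pattern: move the last 3 characters to the front (rotate right by 3), then keep one character in every 3, starting at position 1 (positions 1st, 4th, 7th, ...).
Doing the same to "dolphin": "hdp".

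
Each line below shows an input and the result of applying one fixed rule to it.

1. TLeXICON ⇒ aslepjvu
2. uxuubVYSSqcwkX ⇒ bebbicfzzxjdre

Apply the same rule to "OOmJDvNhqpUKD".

The rule is to shift every letter 7 places forward in the alphabet (wrapping around), then convert every letter to lowercase.
Working it through for "OOmJDvNhqpUKD": intermediate "VVtQKcUoxwBRK", final "vvtqkcuoxwbrk".

vvtqkcuoxwbrk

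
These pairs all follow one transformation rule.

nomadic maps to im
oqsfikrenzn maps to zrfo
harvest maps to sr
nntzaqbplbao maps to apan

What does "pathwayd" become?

What's happening: reverse the string, then keep one character in every 3, starting at position 2 (positions 2nd, 5th, 8th, ...).
Applying both steps to "pathwayd": "dyawhtap", then "yhp".

yhp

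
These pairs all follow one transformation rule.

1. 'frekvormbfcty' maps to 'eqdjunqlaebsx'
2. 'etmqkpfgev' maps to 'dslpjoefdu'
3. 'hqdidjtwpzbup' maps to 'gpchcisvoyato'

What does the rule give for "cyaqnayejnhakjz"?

Rule — shift every letter 1 place backward in the alphabet (wrapping around).
On "cyaqnayejnhakjz" that produces "bxzpmzxdimgzjiy".

bxzpmzxdimgzjiy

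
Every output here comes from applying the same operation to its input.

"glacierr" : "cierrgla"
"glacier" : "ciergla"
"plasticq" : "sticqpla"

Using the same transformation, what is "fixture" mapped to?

turefix

In each case the input is transformed by: move the first 3 characters to the end (rotate left by 3).
Applying that to "fixture" gives "turefix".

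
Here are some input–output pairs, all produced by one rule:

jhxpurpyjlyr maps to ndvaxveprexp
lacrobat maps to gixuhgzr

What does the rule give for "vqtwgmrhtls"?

In each case the input is transformed by: shift every letter 6 places forward in the alphabet (wrapping around), then move the first character to the end.
Applying that to "vqtwgmrhtls" gives "wzcmsxnzryb".
(Check on "lacrobat": → "rgixuhgz" → "gixuhgzr" ✓)

wzcmsxnzryb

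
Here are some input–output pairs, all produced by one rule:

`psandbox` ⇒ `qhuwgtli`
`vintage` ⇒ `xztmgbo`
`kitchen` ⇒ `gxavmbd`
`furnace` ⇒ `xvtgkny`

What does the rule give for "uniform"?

The rule is to shift every letter 7 places backward in the alphabet (wrapping around), then reverse the string.
On "uniform": the first step gives "ngbyhkf", and the second then gives "fkhybgn".

fkhybgn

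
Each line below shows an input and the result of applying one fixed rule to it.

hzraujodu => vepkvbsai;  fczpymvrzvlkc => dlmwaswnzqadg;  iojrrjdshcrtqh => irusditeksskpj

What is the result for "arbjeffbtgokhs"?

tilphucggfkcsb

The pattern: shift every letter 1 place forward in the alphabet (wrapping around), then reverse the string.
Working it through for "arbjeffbtgokhs": intermediate "bsckfggcuhplit", final "tilphucggfkcsb".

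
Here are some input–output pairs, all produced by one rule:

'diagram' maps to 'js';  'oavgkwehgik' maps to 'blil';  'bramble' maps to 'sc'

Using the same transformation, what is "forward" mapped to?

pb

Rule — shift every letter 1 place forward in the alphabet (wrapping around), then keep one character in every 3, starting at position 2 (positions 2nd, 5th, 8th, ...).
So "forward" becomes "pb".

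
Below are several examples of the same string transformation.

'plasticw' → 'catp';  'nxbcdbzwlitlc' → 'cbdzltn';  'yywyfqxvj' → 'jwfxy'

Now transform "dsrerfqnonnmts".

In each case the input is transformed by: keep every other character starting from the first (positions 1st, 3rd, 5th, ...), then swap the first and last characters.
"dsrerfqnonnmts" → "drrqont" → "trrqond".

trrqond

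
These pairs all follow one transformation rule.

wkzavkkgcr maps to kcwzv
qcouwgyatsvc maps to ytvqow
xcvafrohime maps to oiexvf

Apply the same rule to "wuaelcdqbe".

dbwal

Looking at the pairs, the operation is to keep every other character starting from the first (positions 1st, 3rd, 5th, ...), then move the first 3 characters to the end (rotate left by 3).
Applying both steps to "wuaelcdqbe": "waldb", then "dbwal".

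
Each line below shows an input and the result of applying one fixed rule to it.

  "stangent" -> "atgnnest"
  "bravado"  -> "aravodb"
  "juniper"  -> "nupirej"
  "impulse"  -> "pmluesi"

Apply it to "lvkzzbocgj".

In each case the input is transformed by: move the first character to the end, then swap each adjacent pair of characters (1↔2, 3↔4, ...).
On "lvkzzbocgj": the first step gives "vkzzbocgjl", and the second then gives "kvzzobgclj".

kvzzobgclj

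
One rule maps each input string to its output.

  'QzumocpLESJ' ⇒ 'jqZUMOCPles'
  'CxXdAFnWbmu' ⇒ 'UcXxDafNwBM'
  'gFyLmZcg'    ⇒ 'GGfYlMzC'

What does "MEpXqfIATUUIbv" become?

The rule is to flip the case of every letter, then move the last character to the front.
For "MEpXqfIATUUIbv", step one produces "mePxQFiatuuiBV"; step two turns that into "VmePxQFiatuuiB".

VmePxQFiatuuiB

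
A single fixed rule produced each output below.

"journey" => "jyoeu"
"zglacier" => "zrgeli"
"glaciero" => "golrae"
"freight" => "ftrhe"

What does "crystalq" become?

cqrlya

Each output is the input with this applied: take characters alternately from the front and the back (1st, last, 2nd, 2nd-last, ...), then delete the last 2 characters.
On "crystalq": the first step gives "cqrlyast", and the second then gives "cqrlya".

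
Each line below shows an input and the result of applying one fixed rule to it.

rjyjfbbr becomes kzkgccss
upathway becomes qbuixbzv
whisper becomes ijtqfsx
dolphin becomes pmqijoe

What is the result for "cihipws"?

jijqxtd

Rule — move the first character to the end, then shift every letter 1 place forward in the alphabet (wrapping around).
For "cihipws", step one produces "ihipwsc"; step two turns that into "jijqxtd".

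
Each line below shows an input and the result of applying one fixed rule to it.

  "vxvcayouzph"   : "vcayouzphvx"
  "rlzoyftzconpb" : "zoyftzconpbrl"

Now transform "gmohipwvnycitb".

The rule is to move the first 2 characters to the end (rotate left by 2).
On "gmohipwvnycitb" that produces "ohipwvnycitbgm".

ohipwvnycitbgm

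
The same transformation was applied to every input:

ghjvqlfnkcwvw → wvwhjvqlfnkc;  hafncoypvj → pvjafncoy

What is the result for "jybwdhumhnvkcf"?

kcfybwdhumhnv

In each case the input is transformed by: delete the first character, then move the last 3 characters to the front (rotate right by 3).
For "jybwdhumhnvkcf", step one produces "ybwdhumhnvkcf"; step two turns that into "kcfybwdhumhnv".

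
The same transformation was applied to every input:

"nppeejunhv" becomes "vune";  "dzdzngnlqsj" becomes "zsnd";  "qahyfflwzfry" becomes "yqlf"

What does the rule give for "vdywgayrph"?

In each case the input is transformed by: keep one character in every 3, starting at position 1 (positions 1st, 4th, 7th, ...), then sort the characters into reverse alphabetical order.
"vdywgayrph" → "ywvh".

ywvh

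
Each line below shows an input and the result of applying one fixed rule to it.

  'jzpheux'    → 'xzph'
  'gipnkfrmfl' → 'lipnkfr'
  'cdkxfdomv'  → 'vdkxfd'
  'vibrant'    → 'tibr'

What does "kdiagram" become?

The transformation: swap the first and last characters, then delete the last 3 characters.
"kdiagram" → "mdiagrak" → "mdiag".

mdiag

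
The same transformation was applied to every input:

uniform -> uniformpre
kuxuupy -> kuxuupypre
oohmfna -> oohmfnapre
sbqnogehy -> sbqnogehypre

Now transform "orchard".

orchardpre

What's happening: append "pre".
"orchard" → "orchardpre".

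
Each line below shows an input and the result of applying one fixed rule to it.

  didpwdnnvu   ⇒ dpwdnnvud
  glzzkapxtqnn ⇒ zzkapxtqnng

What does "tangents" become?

ngentst

The rule is to move the first character to the end, then delete the first character.
"tangents" → "angentst" → "ngentst".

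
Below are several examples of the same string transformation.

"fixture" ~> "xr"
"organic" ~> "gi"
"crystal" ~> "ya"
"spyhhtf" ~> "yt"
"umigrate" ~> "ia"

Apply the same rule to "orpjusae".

ps

The pattern: keep one character in every 3, starting at position 3 (positions 3rd, 6th, 9th, ...).
"orpjusae" → "ps".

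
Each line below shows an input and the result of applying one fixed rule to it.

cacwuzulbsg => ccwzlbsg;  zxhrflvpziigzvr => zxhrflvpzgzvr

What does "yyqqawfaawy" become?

Each output is the input with this applied: remove every vowel.
On "yyqqawfaawy" that produces "yyqqwfwy".

yyqqwfwy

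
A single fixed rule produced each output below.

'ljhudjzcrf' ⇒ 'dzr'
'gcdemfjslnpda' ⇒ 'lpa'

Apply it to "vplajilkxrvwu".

The rule is to keep every other character starting from the first (positions 1st, 3rd, 5th, ...), then keep only the last 3 characters.
Doing the same to "vplajilkxrvwu": "xvu".
(Check on "gcdemfjslnpda": → "gdmjlpa" → "lpa" ✓)

xvu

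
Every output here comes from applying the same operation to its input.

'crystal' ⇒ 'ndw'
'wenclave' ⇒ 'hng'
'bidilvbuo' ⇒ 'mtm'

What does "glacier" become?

rnc

The pattern: keep one character in every 3, starting at position 1 (positions 1st, 4th, 7th, ...), then shift every letter 11 places forward in the alphabet (wrapping around).
Applying both steps to "glacier": "gcr", then "rnc".
(Check on "wenclave": → "wcv" → "hng" ✓)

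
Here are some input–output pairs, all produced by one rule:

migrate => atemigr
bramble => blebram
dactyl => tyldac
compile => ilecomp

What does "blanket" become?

ketblan

Each output is the input with this applied: move the last 3 characters to the front (rotate right by 3).
On "blanket" that produces "ketblan".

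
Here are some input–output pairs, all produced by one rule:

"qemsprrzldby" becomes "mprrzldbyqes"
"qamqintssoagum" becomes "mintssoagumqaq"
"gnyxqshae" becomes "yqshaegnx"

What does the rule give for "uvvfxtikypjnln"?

The rule is to move the first 3 characters to the end (rotate left by 3), then swap the first and last characters.
On "uvvfxtikypjnln": the first step gives "fxtikypjnlnuvv", and the second then gives "vxtikypjnlnuvf".
(Check on "gnyxqshae": → "xqshaegny" → "yqshaegnx" ✓)

vxtikypjnlnuvf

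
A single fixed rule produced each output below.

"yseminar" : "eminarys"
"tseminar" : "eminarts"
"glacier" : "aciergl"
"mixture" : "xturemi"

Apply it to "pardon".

rdonpa

Looking at the pairs, the operation is to move the first 2 characters to the end (rotate left by 2).
On "pardon" that produces "rdonpa".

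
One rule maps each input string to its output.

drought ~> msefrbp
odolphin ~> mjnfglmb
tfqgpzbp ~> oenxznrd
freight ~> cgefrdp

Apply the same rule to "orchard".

The pattern: shift every letter 2 places backward in the alphabet (wrapping around), then move the first 2 characters to the end (rotate left by 2).
Starting from "orchard": after the first operation, "mpafypb"; after the second, "afypbmp".

afypbmp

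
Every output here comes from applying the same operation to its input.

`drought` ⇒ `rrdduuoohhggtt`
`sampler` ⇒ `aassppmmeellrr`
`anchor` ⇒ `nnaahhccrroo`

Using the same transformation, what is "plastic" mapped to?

llppssaaiittcc

The rule is to swap each adjacent pair of characters (1↔2, 3↔4, ...), then double every character.
Starting from "plastic": after the first operation, "lpsaitc"; after the second, "llppssaaiittcc".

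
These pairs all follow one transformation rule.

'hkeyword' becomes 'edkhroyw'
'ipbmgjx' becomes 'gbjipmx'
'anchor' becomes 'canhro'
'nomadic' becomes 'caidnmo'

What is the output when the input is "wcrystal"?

carltsyw

The rule is to sort the characters into alphabetical order, then swap each adjacent pair of characters (1↔2, 3↔4, ...).
Starting from "wcrystal": after the first operation, "aclrstwy"; after the second, "carltsyw".
(Check on "anchor": → "achnor" → "canhro" ✓)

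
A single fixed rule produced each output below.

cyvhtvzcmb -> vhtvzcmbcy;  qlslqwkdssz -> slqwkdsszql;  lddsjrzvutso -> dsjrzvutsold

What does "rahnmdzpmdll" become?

The rule is to move the first 2 characters to the end (rotate left by 2).
"rahnmdzpmdll" → "hnmdzpmdllra".

hnmdzpmdllra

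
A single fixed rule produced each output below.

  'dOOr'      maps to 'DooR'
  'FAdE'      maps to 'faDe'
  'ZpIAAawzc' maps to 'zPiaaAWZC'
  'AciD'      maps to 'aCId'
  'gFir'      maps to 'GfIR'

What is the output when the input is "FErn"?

The transformation: flip the case of every letter.
Doing the same to "FErn": "feRN".

feRN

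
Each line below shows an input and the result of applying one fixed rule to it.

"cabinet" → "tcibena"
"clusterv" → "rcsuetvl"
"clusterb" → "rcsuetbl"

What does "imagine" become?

Each output is the input with this applied: swap each adjacent pair of characters (1↔2, 3↔4, ...), then swap the first and last characters.
Applying both steps to "imagine": "miganie", then "eiganim".

eiganim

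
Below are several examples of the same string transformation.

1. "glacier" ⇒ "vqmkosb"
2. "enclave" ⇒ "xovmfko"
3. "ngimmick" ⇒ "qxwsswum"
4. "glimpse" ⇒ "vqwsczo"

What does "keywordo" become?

ougibyyn

The transformation: shift every letter 10 places forward in the alphabet (wrapping around), then swap each adjacent pair of characters (1↔2, 3↔4, ...).
For "keywordo" the result is "ougibyyn".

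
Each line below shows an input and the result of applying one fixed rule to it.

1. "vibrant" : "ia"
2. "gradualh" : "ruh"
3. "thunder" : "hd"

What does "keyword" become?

The rule is to keep one character in every 3, starting at position 2 (positions 2nd, 5th, 8th, ...).
On "keyword" that produces "eo".

eo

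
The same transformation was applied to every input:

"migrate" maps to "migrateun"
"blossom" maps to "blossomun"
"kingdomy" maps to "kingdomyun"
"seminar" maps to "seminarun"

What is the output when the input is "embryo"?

embryoun

Each output is the input with this applied: append "un".
Applying that to "embryo" gives "embryoun".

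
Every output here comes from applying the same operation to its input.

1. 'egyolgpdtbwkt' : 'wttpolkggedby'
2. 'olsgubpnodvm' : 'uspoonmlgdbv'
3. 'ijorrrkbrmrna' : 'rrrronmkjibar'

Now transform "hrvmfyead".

vrmhfeday

In each case the input is transformed by: sort the characters into reverse alphabetical order, then move the first character to the end.
"hrvmfyead" → "yvrmhfeda" → "vrmhfeday".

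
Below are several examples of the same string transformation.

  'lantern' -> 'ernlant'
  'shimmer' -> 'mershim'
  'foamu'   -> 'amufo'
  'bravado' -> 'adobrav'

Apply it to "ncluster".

Looking at the pairs, the operation is to move the last 3 characters to the front (rotate right by 3).
"ncluster" → "ternclus".

ternclus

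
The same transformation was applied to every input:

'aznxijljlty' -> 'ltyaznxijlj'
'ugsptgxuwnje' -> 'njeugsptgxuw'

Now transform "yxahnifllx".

What's happening: move the last 3 characters to the front (rotate right by 3).
Applying that to "yxahnifllx" gives "llxyxahnif".

llxyxahnif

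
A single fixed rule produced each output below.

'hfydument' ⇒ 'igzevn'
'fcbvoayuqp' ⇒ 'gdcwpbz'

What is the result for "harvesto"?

ibswf

The rule is to delete the last 3 characters, then shift every letter 1 place forward in the alphabet (wrapping around).
Applying both steps to "harvesto": "harve", then "ibswf".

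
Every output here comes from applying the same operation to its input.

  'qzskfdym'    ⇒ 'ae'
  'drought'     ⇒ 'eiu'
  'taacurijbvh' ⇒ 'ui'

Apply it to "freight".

iu

What's happening: shift every letter 1 place forward in the alphabet (wrapping around), then keep only the vowels.
Applying both steps to "freight": "gsfjhiu", then "iu".
(Check on "drought": → "espvhiu" → "eiu" ✓)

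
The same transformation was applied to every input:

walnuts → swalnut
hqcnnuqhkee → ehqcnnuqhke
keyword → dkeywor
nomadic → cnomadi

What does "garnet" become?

The pattern: move the last character to the front.
For "garnet" the result is "tgarne".

tgarne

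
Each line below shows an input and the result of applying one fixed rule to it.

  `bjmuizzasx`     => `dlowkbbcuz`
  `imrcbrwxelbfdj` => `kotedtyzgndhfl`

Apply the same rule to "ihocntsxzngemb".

kjqepvuzbpigod

The transformation: shift every letter 2 places forward in the alphabet (wrapping around).
On "ihocntsxzngemb" that produces "kjqepvuzbpigod".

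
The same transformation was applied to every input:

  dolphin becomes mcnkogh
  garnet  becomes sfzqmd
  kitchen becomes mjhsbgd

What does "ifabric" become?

bhezaqh

The rule is to move the last character to the front, then shift every letter 1 place backward in the alphabet (wrapping around).
On "ifabric": the first step gives "cifabri", and the second then gives "bhezaqh".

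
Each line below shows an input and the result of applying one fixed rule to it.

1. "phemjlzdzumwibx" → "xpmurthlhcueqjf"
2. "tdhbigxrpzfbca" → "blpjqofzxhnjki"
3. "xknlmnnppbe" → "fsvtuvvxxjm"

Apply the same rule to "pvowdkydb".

In each case the input is transformed by: shift every letter 8 places forward in the alphabet (wrapping around).
On "pvowdkydb" that produces "xdwelsglj".

xdwelsglj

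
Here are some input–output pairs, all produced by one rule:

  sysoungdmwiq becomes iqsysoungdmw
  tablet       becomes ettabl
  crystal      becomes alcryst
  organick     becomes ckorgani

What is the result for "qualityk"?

The pattern: move the last 2 characters to the front (rotate right by 2).
Applying that to "qualityk" gives "ykqualit".

ykqualit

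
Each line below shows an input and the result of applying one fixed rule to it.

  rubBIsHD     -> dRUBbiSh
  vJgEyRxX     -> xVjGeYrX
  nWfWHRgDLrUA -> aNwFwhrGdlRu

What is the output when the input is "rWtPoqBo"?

ORwTpOQb

The transformation: move the last character to the front, then flip the case of every letter.
Applying that to "rWtPoqBo" gives "ORwTpOQb".
(Check on "rubBIsHD": → "DrubBIsH" → "dRUBbiSh" ✓)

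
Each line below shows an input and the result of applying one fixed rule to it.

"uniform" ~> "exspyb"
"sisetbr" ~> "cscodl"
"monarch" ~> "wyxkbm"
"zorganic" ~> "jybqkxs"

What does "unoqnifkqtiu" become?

exyaxspuads

The pattern: delete the last character, then shift every letter 10 places forward in the alphabet (wrapping around).
"unoqnifkqtiu" → "unoqnifkqti" → "exyaxspuads".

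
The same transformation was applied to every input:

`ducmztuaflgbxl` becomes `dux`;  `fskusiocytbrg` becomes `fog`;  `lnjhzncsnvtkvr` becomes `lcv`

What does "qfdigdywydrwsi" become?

Rule — keep every other character starting from the first (positions 1st, 3rd, 5th, ...), then keep one character in every 3, starting at position 1 (positions 1st, 4th, 7th, ...).
Applying both steps to "qfdigdywydrwsi": "qdgyyrs", then "qys".

qys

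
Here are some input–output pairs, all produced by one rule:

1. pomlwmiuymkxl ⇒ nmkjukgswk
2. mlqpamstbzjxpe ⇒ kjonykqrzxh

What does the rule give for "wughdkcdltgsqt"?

Looking at the pairs, the operation is to delete the last 3 characters, then shift every letter 2 places backward in the alphabet (wrapping around).
"wughdkcdltgsqt" → "usefbiabjre".
(Check on "pomlwmiuymkxl": → "pomlwmiuym" → "nmkjukgswk" ✓)

usefbiabjre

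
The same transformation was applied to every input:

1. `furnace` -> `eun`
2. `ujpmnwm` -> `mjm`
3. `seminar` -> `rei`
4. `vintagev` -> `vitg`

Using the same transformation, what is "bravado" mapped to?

In each case the input is transformed by: move the last 2 characters to the front (rotate right by 2), then keep every other character starting from the second (positions 2nd, 4th, 6th, ...).
Starting from "bravado": after the first operation, "dobrava"; after the second, "orv".

orv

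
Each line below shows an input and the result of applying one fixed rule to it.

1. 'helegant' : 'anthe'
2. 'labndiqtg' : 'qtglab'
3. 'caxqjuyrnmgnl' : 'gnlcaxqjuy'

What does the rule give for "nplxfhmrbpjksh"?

kshnplxfhmr

The transformation: move the last 3 characters to the front (rotate right by 3), then delete the last 3 characters.
Applying both steps to "nplxfhmrbpjksh": "kshnplxfhmrbpj", then "kshnplxfhmr".
(Check on "labndiqtg": → "qtglabndi" → "qtglab" ✓)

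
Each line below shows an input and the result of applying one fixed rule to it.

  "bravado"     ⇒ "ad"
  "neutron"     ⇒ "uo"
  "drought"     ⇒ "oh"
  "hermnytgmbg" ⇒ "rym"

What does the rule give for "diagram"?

In each case the input is transformed by: keep one character in every 3, starting at position 3 (positions 3rd, 6th, 9th, ...).
"diagram" → "aa".

aa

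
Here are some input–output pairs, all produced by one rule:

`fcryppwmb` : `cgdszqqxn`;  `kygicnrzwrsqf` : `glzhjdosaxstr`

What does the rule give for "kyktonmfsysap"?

qlzlupongtztb

Each output is the input with this applied: move the last character to the front, then shift every letter 1 place forward in the alphabet (wrapping around).
"kyktonmfsysap" → "pkyktonmfsysa" → "qlzlupongtztb".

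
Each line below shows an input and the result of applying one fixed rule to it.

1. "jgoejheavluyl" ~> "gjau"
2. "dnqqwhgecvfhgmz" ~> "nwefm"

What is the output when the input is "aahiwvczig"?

In each case the input is transformed by: keep one character in every 3, starting at position 2 (positions 2nd, 5th, 8th, ...).
For "aahiwvczig" the result is "awz".

awz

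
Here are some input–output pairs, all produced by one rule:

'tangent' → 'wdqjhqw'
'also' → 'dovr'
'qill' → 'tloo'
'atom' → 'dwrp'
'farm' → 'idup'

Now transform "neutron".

qhxwurq

The pattern: shift every letter 3 places forward in the alphabet (wrapping around).
For "neutron" the result is "qhxwurq".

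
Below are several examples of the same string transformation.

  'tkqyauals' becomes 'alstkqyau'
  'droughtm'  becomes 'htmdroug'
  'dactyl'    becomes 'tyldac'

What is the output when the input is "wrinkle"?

Rule — move the last 3 characters to the front (rotate right by 3).
Doing the same to "wrinkle": "klewrin".

klewrin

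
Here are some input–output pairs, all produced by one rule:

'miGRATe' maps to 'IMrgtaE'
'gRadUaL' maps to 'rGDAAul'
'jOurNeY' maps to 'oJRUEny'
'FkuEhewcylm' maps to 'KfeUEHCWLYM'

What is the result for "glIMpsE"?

LGmiSPe

The rule is to swap each adjacent pair of characters (1↔2, 3↔4, ...), then flip the case of every letter.
Starting from "glIMpsE": after the first operation, "lgMIspE"; after the second, "LGmiSPe".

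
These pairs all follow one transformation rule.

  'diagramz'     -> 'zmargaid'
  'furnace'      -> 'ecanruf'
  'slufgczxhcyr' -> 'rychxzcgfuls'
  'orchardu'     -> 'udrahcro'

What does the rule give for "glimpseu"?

uespmilg

Looking at the pairs, the operation is to reverse the string.
"glimpseu" → "uespmilg".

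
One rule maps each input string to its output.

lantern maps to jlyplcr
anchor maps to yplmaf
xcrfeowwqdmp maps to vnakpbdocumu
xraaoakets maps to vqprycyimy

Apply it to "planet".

The pattern: take characters alternately from the front and the back (1st, last, 2nd, 2nd-last, ...), then shift every letter 2 places backward in the alphabet (wrapping around).
Working it through for "planet": intermediate "ptlean", final "nrjcyl".

nrjcyl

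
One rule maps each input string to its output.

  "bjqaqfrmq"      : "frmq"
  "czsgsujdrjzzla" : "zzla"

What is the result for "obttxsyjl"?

Each output is the input with this applied: keep only the last 4 characters.
On "obttxsyjl" that produces "syjl".

syjl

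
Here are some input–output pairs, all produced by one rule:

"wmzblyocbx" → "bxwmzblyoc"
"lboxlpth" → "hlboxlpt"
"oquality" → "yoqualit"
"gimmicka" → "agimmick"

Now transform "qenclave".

Rule — swap the front and back halves of the string, then move the first 3 characters to the end (rotate left by 3).
"qenclave" → "laveqenc" → "eqenclav".

eqenclav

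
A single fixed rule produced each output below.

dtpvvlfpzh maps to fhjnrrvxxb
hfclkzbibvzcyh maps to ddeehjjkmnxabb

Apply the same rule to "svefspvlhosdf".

The rule is to sort the characters into alphabetical order, then shift every letter 2 places forward in the alphabet (wrapping around).
On "svefspvlhosdf": the first step gives "deffhlopsssvv", and the second then gives "fghhjnqruuuxx".

fghhjnqruuuxx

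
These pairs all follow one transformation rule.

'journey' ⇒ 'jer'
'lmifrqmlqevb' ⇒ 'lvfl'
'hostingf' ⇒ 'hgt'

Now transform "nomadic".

In each case the input is transformed by: take characters alternately from the front and the back (1st, last, 2nd, 2nd-last, ...), then keep one character in every 3, starting at position 1 (positions 1st, 4th, 7th, ...).
"nomadic" → "ncoimda" → "nia".
(Check on "journey": → "jyoeunr" → "jer" ✓)

nia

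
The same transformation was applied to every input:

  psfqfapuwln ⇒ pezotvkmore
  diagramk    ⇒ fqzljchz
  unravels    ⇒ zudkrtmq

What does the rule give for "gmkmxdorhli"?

The rule is to shift every letter 1 place backward in the alphabet (wrapping around), then move the first 3 characters to the end (rotate left by 3).
On "gmkmxdorhli": the first step gives "fljlwcnqgkh", and the second then gives "lwcnqgkhflj".

lwcnqgkhflj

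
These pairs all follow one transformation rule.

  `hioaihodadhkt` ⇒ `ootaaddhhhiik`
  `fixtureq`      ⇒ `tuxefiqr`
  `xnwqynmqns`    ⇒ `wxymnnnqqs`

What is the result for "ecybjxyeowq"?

In each case the input is transformed by: sort the characters into alphabetical order, then move the last 3 characters to the front (rotate right by 3).
"ecybjxyeowq" → "xyybceejoqw".

xyybceejoqw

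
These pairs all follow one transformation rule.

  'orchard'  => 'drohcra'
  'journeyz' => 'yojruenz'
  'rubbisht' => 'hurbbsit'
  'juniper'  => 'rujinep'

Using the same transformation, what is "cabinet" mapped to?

taciben

Each output is the input with this applied: swap each adjacent pair of characters (1↔2, 3↔4, ...), then move the last character to the front.
On "cabinet" that produces "taciben".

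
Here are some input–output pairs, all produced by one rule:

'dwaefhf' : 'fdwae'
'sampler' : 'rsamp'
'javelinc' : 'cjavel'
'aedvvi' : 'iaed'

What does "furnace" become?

efurn

Looking at the pairs, the operation is to move the last character to the front, then delete the last 2 characters.
Starting from "furnace": after the first operation, "efurnac"; after the second, "efurn".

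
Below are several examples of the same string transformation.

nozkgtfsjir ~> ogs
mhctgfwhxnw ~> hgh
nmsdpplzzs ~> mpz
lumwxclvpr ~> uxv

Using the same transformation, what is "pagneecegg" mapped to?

aee

Each output is the input with this applied: delete the last 2 characters, then keep one character in every 3, starting at position 2 (positions 2nd, 5th, 8th, ...).
For "pagneecegg", step one produces "pagneece"; step two turns that into "aee".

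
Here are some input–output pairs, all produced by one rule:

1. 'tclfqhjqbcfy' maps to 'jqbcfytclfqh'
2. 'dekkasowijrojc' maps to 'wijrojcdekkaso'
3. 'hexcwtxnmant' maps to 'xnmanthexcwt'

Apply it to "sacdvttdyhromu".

dyhromusacdvtt

Rule — swap the front and back halves of the string.
Doing the same to "sacdvttdyhromu": "dyhromusacdvtt".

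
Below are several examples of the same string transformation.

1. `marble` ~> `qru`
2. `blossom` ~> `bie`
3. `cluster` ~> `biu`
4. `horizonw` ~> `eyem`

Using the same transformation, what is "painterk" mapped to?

The rule is to shift every letter 10 places backward in the alphabet (wrapping around), then keep every other character starting from the second (positions 2nd, 4th, 6th, ...).
For "painterk", step one produces "fqydjuha"; step two turns that into "qdua".

qdua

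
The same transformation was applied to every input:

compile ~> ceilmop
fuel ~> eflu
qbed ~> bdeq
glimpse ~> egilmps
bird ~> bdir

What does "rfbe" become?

befr

Rule — sort the characters into alphabetical order.
"rfbe" → "befr".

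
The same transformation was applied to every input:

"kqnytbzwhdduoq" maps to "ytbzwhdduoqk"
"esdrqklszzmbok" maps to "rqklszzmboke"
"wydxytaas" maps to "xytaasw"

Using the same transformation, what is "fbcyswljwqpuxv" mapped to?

yswljwqpuxvf

The transformation: move the first character to the end, then delete the first 2 characters.
"fbcyswljwqpuxv" → "yswljwqpuxvf".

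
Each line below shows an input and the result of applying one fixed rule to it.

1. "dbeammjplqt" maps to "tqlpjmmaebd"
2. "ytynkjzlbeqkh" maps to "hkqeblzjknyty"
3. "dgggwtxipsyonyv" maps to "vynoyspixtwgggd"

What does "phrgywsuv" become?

The pattern: reverse the string.
"phrgywsuv" → "vuswygrhp".

vuswygrhp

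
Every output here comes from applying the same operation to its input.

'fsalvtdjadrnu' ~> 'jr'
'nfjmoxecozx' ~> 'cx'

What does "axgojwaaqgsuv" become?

In each case the input is transformed by: keep one character in every 3, starting at position 2 (positions 2nd, 5th, 8th, ...), then delete the first 2 characters.
Working it through for "axgojwaaqgsuv": intermediate "xjas", final "as".

as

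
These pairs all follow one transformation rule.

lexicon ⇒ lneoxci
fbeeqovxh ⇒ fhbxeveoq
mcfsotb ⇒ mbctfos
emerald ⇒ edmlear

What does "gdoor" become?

grdoo

The pattern: take characters alternately from the front and the back (1st, last, 2nd, 2nd-last, ...).
"gdoor" → "grdoo".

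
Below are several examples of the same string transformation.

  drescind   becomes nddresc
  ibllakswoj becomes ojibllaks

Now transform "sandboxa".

In each case the input is transformed by: move the last 2 characters to the front (rotate right by 2), then delete the last character.
On "sandboxa": the first step gives "xasandbo", and the second then gives "xasandb".

xasandb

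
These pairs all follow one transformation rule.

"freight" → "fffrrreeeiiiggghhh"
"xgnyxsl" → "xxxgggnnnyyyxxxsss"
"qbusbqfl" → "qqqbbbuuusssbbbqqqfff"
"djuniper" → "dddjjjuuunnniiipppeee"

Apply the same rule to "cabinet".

The rule is to delete the last character, then repeat every character 3 times.
On "cabinet" that produces "cccaaabbbiiinnneee".

cccaaabbbiiinnneee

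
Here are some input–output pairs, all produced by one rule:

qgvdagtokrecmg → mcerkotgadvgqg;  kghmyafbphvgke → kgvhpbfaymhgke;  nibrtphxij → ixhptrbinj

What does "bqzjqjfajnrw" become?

The rule is to move the last character to the front, then reverse the string.
Applying both steps to "bqzjqjfajnrw": "wbqzjqjfajnr", then "rnjafjqjzqbw".
(Check on "qgvdagtokrecmg": → "gqgvdagtokrecm" → "mcerkotgadvgqg" ✓)

rnjafjqjzqbw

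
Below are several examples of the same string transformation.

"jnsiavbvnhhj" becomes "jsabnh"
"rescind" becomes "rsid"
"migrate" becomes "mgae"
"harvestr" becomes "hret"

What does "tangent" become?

Each output is the input with this applied: keep every other character starting from the first (positions 1st, 3rd, 5th, ...).
Doing the same to "tangent": "tnet".

tnet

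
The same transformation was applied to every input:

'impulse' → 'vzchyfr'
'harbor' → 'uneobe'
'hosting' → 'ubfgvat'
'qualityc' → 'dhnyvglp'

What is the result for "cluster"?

pyhfgre

Looking at the pairs, the operation is to shift every letter 13 places forward in the alphabet (wrapping around) — i.e. ROT13.
On "cluster" that produces "pyhfgre".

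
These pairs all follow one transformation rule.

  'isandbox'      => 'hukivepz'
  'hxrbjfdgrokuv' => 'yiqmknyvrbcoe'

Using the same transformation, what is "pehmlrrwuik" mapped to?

The pattern: move the first 2 characters to the end (rotate left by 2), then shift every letter 7 places forward in the alphabet (wrapping around).
On "pehmlrrwuik" that produces "otsyydbprwl".

otsyydbprwl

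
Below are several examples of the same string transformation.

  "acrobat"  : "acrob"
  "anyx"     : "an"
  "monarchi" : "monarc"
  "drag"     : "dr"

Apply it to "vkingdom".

vkingd

The rule is to delete the last 2 characters.
Applying that to "vkingdom" gives "vkingd".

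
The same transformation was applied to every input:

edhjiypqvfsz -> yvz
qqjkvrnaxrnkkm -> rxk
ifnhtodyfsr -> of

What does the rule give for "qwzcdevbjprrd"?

ejr

In each case the input is transformed by: delete the first 3 characters, then keep one character in every 3, starting at position 3 (positions 3rd, 6th, 9th, ...).
Doing the same to "qwzcdevbjprrd": "ejr".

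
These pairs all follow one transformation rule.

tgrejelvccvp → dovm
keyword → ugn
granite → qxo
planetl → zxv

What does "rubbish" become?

Looking at the pairs, the operation is to shift every letter 10 places forward in the alphabet (wrapping around), then keep one character in every 3, starting at position 1 (positions 1st, 4th, 7th, ...).
Applying both steps to "rubbish": "bellscr", then "blr".

blr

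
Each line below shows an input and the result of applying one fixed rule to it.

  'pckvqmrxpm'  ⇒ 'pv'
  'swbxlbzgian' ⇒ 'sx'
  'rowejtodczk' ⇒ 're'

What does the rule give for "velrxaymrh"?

The rule is to keep one character in every 3, starting at position 1 (positions 1st, 4th, 7th, ...), then keep only the first 2 characters.
Starting from "velrxaymrh": after the first operation, "vryh"; after the second, "vr".

vr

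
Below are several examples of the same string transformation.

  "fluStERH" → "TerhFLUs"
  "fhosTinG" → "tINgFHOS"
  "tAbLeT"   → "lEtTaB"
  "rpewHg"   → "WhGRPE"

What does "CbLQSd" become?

qsDcBl

The pattern: flip the case of every letter, then swap the front and back halves of the string.
Working it through for "CbLQSd": intermediate "cBlqsD", final "qsDcBl".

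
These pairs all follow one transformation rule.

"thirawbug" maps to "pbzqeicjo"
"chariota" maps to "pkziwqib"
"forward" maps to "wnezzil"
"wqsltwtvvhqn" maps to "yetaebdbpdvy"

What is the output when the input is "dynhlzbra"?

Looking at the pairs, the operation is to shift every letter 8 places forward in the alphabet (wrapping around), then swap each adjacent pair of characters (1↔2, 3↔4, ...).
Applying both steps to "dynhlzbra": "lgvpthjzi", then "glpvhtzji".
(Check on "forward": → "nwzeizl" → "wnezzil" ✓)

glpvhtzji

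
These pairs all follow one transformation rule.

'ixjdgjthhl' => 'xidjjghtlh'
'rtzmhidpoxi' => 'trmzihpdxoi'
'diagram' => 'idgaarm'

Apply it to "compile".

ocpmlie

Rule — swap each adjacent pair of characters (1↔2, 3↔4, ...).
On "compile" that produces "ocpmlie".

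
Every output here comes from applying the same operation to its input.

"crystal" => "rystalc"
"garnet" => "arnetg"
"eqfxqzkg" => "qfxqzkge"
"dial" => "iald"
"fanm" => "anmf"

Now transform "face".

acef

Each output is the input with this applied: move the first character to the end.
"face" → "acef".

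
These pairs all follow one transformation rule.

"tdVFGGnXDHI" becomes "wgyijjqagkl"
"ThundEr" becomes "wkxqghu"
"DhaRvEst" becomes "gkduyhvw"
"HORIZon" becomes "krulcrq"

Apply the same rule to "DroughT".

gurxjkw

In each case the input is transformed by: shift every letter 3 places forward in the alphabet (wrapping around), then convert every letter to lowercase.
Starting from "DroughT": after the first operation, "GurxjkW"; after the second, "gurxjkw".
(Check on "tdVFGGnXDHI": → "wgYIJJqAGKL" → "wgyijjqagkl" ✓)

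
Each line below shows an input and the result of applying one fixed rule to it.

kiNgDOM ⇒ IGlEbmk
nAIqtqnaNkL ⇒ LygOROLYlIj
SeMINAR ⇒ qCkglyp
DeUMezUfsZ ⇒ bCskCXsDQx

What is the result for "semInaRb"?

Looking at the pairs, the operation is to shift every letter 2 places backward in the alphabet (wrapping around), then flip the case of every letter.
"semInaRb" → "qckGlyPz" → "QCKgLYpZ".

QCKgLYpZ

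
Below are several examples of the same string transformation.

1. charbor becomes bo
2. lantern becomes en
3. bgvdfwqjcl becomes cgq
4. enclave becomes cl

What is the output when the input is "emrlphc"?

Rule — sort the characters into alphabetical order, then keep one character in every 3, starting at position 2 (positions 2nd, 5th, 8th, ...).
For "emrlphc", step one produces "cehlmpr"; step two turns that into "em".

em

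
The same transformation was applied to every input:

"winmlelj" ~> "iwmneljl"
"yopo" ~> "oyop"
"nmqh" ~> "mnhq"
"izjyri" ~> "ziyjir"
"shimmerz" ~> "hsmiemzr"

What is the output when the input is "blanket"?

What's happening: swap each adjacent pair of characters (1↔2, 3↔4, ...).
For "blanket" the result is "lbnaekt".

lbnaekt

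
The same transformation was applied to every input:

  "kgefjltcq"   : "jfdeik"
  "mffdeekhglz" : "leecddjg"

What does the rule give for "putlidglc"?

Looking at the pairs, the operation is to shift every letter 1 place backward in the alphabet (wrapping around), then delete the last 3 characters.
For "putlidglc", step one produces "otskhcfkb"; step two turns that into "otskhc".

otskhc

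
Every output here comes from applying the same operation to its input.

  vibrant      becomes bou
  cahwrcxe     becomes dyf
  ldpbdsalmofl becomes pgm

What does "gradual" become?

Each output is the input with this applied: shift every letter 1 place forward in the alphabet (wrapping around), then keep only the last 3 characters.
Applying that to "gradual" gives "vbm".
(Check on "cahwrcxe": → "dbixsdyf" → "dyf" ✓)

vbm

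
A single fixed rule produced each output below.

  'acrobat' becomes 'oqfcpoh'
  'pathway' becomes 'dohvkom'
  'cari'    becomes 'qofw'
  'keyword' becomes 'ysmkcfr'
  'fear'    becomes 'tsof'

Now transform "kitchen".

ywhqvsb

Looking at the pairs, the operation is to shift every letter 12 places backward in the alphabet (wrapping around).
"kitchen" → "ywhqvsb".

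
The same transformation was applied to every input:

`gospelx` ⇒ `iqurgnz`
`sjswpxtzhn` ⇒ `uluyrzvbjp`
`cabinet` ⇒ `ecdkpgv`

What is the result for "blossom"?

dnquuqo

In each case the input is transformed by: shift every letter 2 places forward in the alphabet (wrapping around).
On "blossom" that produces "dnquuqo".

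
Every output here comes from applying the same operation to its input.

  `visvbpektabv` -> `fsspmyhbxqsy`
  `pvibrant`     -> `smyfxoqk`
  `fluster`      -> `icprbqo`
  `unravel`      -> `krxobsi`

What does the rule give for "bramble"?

Rule — shift every letter 3 places backward in the alphabet (wrapping around), then swap each adjacent pair of characters (1↔2, 3↔4, ...).
Applying both steps to "bramble": "yoxjyib", then "oyjxiyb".

oyjxiyb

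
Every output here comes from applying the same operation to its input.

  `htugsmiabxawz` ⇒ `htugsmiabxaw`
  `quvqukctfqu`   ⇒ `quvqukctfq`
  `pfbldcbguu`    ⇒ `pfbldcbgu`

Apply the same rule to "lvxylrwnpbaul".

The pattern: delete the last character.
So "lvxylrwnpbaul" becomes "lvxylrwnpbau".

lvxylrwnpbau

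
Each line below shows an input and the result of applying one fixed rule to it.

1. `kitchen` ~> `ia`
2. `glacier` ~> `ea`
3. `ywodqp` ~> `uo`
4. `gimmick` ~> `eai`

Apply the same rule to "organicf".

Looking at the pairs, the operation is to shift every letter 2 places backward in the alphabet (wrapping around), then keep only the vowels.
Applying that to "organicf" gives "ea".

ea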